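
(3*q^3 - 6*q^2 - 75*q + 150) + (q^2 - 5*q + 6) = 3*q^3 - 5*q^2 - 80*q + 156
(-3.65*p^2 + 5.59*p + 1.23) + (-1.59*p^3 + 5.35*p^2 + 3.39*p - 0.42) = -1.59*p^3 + 1.7*p^2 + 8.98*p + 0.81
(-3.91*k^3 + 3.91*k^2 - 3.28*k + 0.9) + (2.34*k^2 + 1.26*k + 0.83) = -3.91*k^3 + 6.25*k^2 - 2.02*k + 1.73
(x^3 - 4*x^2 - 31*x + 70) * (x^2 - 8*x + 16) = x^5 - 12*x^4 + 17*x^3 + 254*x^2 - 1056*x + 1120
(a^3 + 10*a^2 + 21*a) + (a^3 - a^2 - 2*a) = 2*a^3 + 9*a^2 + 19*a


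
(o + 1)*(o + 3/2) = o^2 + 5*o/2 + 3/2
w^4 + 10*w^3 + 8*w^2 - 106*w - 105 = (w - 3)*(w + 1)*(w + 5)*(w + 7)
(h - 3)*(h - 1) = h^2 - 4*h + 3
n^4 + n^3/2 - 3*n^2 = n^2*(n - 3/2)*(n + 2)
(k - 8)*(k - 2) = k^2 - 10*k + 16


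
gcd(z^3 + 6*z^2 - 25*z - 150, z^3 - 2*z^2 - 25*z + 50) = z^2 - 25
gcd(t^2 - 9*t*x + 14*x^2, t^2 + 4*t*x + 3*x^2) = 1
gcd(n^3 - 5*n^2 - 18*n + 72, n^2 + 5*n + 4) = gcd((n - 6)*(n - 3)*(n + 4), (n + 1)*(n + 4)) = n + 4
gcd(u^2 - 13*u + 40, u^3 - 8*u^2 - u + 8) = u - 8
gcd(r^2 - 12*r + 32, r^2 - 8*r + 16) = r - 4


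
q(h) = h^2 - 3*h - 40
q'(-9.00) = -21.00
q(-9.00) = 68.00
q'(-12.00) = -27.00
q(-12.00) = 140.00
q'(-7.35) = -17.70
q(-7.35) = 36.07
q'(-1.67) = -6.34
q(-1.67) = -32.20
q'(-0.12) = -3.24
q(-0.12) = -39.63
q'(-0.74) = -4.48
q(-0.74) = -37.23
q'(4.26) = 5.52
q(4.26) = -34.63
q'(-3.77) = -10.54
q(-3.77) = -14.48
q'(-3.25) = -9.50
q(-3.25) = -19.69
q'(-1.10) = -5.20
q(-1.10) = -35.49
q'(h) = 2*h - 3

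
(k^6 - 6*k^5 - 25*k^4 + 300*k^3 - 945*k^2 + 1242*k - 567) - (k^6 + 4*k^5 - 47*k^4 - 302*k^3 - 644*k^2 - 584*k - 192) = -10*k^5 + 22*k^4 + 602*k^3 - 301*k^2 + 1826*k - 375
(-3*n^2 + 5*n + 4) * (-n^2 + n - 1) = 3*n^4 - 8*n^3 + 4*n^2 - n - 4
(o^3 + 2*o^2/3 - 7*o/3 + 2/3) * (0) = 0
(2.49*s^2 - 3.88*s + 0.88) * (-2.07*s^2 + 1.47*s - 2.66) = -5.1543*s^4 + 11.6919*s^3 - 14.1486*s^2 + 11.6144*s - 2.3408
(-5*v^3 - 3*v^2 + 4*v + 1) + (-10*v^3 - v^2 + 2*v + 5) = -15*v^3 - 4*v^2 + 6*v + 6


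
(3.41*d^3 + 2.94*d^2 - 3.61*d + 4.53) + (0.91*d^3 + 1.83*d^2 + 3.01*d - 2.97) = 4.32*d^3 + 4.77*d^2 - 0.6*d + 1.56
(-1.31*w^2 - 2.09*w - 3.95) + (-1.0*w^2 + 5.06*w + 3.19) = -2.31*w^2 + 2.97*w - 0.76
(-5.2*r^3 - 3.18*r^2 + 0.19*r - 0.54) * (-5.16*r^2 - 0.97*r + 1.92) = 26.832*r^5 + 21.4528*r^4 - 7.8798*r^3 - 3.5035*r^2 + 0.8886*r - 1.0368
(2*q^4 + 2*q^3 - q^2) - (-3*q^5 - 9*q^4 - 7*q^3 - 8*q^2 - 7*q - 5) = 3*q^5 + 11*q^4 + 9*q^3 + 7*q^2 + 7*q + 5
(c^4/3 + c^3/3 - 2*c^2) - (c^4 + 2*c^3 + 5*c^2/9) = -2*c^4/3 - 5*c^3/3 - 23*c^2/9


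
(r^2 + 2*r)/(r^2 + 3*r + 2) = r/(r + 1)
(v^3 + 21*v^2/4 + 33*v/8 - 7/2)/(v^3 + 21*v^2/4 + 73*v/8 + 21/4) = (2*v^2 + 7*v - 4)/(2*v^2 + 7*v + 6)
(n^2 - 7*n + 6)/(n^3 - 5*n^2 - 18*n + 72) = (n - 1)/(n^2 + n - 12)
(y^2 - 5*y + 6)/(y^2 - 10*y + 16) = (y - 3)/(y - 8)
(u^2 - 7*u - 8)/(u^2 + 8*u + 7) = (u - 8)/(u + 7)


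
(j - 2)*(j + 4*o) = j^2 + 4*j*o - 2*j - 8*o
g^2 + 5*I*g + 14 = (g - 2*I)*(g + 7*I)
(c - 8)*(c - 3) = c^2 - 11*c + 24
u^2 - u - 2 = (u - 2)*(u + 1)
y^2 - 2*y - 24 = (y - 6)*(y + 4)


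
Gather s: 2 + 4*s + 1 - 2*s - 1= 2*s + 2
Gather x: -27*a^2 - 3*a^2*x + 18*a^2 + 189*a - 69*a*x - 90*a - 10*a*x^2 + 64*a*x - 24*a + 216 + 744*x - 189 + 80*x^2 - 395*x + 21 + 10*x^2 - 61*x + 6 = -9*a^2 + 75*a + x^2*(90 - 10*a) + x*(-3*a^2 - 5*a + 288) + 54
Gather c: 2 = 2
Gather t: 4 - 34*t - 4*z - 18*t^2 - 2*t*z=-18*t^2 + t*(-2*z - 34) - 4*z + 4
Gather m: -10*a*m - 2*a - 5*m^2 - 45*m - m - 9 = -2*a - 5*m^2 + m*(-10*a - 46) - 9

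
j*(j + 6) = j^2 + 6*j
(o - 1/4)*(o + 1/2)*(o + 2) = o^3 + 9*o^2/4 + 3*o/8 - 1/4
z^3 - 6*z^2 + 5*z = z*(z - 5)*(z - 1)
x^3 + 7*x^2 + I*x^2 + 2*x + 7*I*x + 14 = (x + 7)*(x - I)*(x + 2*I)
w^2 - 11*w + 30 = (w - 6)*(w - 5)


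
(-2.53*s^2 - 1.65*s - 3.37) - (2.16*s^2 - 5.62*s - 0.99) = -4.69*s^2 + 3.97*s - 2.38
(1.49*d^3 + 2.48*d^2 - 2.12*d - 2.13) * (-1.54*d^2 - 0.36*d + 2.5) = -2.2946*d^5 - 4.3556*d^4 + 6.097*d^3 + 10.2434*d^2 - 4.5332*d - 5.325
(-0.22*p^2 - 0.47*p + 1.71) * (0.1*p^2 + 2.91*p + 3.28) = -0.022*p^4 - 0.6872*p^3 - 1.9183*p^2 + 3.4345*p + 5.6088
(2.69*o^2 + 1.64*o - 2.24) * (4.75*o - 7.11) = 12.7775*o^3 - 11.3359*o^2 - 22.3004*o + 15.9264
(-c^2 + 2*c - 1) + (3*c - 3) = -c^2 + 5*c - 4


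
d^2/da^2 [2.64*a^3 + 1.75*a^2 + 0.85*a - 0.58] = 15.84*a + 3.5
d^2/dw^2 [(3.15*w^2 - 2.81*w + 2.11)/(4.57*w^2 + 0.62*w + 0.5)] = (-135.223558*w^3 + 221.216334*w^2 + 74.395944*w - 4.703332)/(95.443993*w^6 + 38.845914*w^5 + 36.597474*w^4 + 8.738528*w^3 + 4.0041*w^2 + 0.465*w + 0.125)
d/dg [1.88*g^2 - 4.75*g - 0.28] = 3.76*g - 4.75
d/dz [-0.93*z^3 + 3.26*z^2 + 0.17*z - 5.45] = -2.79*z^2 + 6.52*z + 0.17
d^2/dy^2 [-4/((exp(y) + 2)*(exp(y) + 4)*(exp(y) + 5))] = (-36*exp(5*y) - 484*exp(4*y) - 2240*exp(3*y) - 3576*exp(2*y) + 1264*exp(y) + 6080)*exp(y)/(exp(9*y) + 33*exp(8*y) + 477*exp(7*y) + 3959*exp(6*y) + 20766*exp(5*y) + 71292*exp(4*y) + 159992*exp(3*y) + 226080*exp(2*y) + 182400*exp(y) + 64000)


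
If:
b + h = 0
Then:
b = -h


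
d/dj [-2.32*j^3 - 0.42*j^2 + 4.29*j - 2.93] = -6.96*j^2 - 0.84*j + 4.29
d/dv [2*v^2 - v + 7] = 4*v - 1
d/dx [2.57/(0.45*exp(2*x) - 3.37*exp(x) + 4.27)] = (8.6609 - 2.313*exp(x))*exp(x)/(0.45*exp(2*x) - 3.37*exp(x) + 4.27)^2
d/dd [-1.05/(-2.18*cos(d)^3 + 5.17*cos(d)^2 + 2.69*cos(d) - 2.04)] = (6.867*cos(d)^2 - 10.857*cos(d) - 2.8245)*sin(d)/(2.18*cos(d)^3 - 5.17*cos(d)^2 - 2.69*cos(d) + 2.04)^2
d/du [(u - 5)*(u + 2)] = 2*u - 3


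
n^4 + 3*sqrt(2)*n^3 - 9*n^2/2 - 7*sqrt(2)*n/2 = n*(n - sqrt(2))*(n + sqrt(2)/2)*(n + 7*sqrt(2)/2)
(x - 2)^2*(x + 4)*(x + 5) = x^4 + 5*x^3 - 12*x^2 - 44*x + 80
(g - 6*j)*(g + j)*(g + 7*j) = g^3 + 2*g^2*j - 41*g*j^2 - 42*j^3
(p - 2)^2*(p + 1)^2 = p^4 - 2*p^3 - 3*p^2 + 4*p + 4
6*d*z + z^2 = z*(6*d + z)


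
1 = 1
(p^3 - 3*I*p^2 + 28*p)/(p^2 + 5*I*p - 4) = p*(p - 7*I)/(p + I)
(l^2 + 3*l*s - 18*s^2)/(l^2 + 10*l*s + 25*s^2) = (l^2 + 3*l*s - 18*s^2)/(l^2 + 10*l*s + 25*s^2)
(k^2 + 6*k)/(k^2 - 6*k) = (k + 6)/(k - 6)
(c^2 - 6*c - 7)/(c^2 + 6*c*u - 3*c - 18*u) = (c^2 - 6*c - 7)/(c^2 + 6*c*u - 3*c - 18*u)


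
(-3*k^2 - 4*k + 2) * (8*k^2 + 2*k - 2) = -24*k^4 - 38*k^3 + 14*k^2 + 12*k - 4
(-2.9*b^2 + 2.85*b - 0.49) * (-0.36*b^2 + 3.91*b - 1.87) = 1.044*b^4 - 12.365*b^3 + 16.7429*b^2 - 7.2454*b + 0.9163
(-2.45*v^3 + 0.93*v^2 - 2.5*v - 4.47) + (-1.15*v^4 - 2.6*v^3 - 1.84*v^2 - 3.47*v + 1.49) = -1.15*v^4 - 5.05*v^3 - 0.91*v^2 - 5.97*v - 2.98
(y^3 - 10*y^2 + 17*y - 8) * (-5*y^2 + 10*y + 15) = -5*y^5 + 60*y^4 - 170*y^3 + 60*y^2 + 175*y - 120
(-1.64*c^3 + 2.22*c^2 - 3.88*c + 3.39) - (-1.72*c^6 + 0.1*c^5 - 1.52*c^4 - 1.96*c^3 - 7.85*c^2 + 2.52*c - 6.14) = 1.72*c^6 - 0.1*c^5 + 1.52*c^4 + 0.32*c^3 + 10.07*c^2 - 6.4*c + 9.53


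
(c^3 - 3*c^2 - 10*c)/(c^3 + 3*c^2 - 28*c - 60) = c/(c + 6)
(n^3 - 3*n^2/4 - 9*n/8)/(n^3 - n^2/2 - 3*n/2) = (n + 3/4)/(n + 1)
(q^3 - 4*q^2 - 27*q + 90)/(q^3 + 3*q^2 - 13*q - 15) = (q - 6)/(q + 1)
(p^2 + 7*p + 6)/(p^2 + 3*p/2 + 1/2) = 2*(p + 6)/(2*p + 1)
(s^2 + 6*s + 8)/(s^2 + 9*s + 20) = (s + 2)/(s + 5)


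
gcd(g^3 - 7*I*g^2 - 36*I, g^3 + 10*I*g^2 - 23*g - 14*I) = g + 2*I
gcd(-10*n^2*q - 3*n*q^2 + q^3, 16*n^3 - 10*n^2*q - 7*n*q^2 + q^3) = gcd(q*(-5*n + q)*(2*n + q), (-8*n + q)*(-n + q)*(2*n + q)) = 2*n + q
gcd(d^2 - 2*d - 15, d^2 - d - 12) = d + 3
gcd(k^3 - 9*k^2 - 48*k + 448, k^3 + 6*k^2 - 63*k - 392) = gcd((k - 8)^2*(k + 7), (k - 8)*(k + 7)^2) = k^2 - k - 56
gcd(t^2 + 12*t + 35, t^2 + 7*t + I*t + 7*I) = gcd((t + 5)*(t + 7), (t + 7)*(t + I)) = t + 7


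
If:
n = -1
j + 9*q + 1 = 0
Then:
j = -9*q - 1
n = -1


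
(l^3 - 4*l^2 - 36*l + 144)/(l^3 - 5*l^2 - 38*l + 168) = (l - 6)/(l - 7)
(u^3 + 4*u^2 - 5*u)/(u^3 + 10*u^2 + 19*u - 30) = u/(u + 6)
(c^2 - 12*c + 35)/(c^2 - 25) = (c - 7)/(c + 5)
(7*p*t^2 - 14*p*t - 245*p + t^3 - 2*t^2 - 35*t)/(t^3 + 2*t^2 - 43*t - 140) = (7*p + t)/(t + 4)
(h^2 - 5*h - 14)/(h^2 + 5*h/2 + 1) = 2*(h - 7)/(2*h + 1)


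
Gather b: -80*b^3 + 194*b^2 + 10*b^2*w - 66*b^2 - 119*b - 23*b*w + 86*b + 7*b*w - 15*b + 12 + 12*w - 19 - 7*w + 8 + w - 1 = -80*b^3 + b^2*(10*w + 128) + b*(-16*w - 48) + 6*w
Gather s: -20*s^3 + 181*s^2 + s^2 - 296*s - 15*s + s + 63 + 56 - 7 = -20*s^3 + 182*s^2 - 310*s + 112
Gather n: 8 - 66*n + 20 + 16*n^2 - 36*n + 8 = 16*n^2 - 102*n + 36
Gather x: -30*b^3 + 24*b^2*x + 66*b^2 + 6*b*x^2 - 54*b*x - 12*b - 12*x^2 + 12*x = -30*b^3 + 66*b^2 - 12*b + x^2*(6*b - 12) + x*(24*b^2 - 54*b + 12)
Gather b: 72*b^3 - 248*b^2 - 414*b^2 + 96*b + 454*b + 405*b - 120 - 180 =72*b^3 - 662*b^2 + 955*b - 300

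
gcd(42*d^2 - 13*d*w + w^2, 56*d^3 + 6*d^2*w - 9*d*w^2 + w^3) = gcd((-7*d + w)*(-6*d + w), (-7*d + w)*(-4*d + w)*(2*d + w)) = -7*d + w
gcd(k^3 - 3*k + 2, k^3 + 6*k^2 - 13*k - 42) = k + 2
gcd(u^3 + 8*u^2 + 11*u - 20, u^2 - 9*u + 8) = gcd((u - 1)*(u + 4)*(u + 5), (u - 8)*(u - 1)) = u - 1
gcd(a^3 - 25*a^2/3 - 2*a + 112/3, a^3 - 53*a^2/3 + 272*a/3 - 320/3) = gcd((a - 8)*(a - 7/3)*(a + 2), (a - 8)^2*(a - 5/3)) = a - 8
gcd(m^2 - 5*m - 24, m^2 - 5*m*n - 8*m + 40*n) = m - 8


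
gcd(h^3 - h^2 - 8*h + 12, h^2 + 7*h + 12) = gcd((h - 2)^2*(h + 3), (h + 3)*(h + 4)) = h + 3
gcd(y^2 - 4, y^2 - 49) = 1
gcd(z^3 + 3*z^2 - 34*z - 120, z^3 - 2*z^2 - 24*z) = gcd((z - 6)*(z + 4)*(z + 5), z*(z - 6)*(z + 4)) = z^2 - 2*z - 24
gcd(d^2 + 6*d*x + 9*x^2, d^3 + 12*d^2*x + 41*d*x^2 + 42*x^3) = d + 3*x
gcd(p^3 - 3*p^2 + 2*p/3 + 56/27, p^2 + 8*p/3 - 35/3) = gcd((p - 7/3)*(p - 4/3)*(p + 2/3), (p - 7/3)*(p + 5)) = p - 7/3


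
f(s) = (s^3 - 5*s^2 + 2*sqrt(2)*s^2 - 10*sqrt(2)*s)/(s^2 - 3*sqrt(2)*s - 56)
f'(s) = (-2*s + 3*sqrt(2))*(s^3 - 5*s^2 + 2*sqrt(2)*s^2 - 10*sqrt(2)*s)/(s^2 - 3*sqrt(2)*s - 56)^2 + (3*s^2 - 10*s + 4*sqrt(2)*s - 10*sqrt(2))/(s^2 - 3*sqrt(2)*s - 56) = (s^4 - 6*sqrt(2)*s^3 - 180*s^2 + 25*sqrt(2)*s^2 - 224*sqrt(2)*s + 560*s + 560*sqrt(2))/(s^4 - 6*sqrt(2)*s^3 - 94*s^2 + 336*sqrt(2)*s + 3136)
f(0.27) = 0.07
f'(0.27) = 0.26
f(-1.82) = -0.28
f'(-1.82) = -0.03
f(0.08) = 0.02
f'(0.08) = 0.26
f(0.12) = 0.03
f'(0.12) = 0.26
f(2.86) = 0.58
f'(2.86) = 0.05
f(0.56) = 0.15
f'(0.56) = 0.26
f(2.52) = 0.55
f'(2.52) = 0.11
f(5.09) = -0.07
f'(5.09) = -0.81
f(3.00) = 0.59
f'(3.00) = 0.02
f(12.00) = 33.58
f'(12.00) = -8.03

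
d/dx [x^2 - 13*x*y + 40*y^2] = 2*x - 13*y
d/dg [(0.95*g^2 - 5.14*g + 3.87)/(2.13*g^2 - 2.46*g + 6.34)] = (8.6112*g^2 - 4.4402*g - 23.0674)/(4.5369*g^4 - 10.4796*g^3 + 33.06*g^2 - 31.1928*g + 40.1956)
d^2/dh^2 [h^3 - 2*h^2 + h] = 6*h - 4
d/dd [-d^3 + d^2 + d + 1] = -3*d^2 + 2*d + 1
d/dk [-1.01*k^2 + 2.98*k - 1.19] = 2.98 - 2.02*k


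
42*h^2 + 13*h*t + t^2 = (6*h + t)*(7*h + t)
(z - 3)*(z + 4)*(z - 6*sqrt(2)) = z^3 - 6*sqrt(2)*z^2 + z^2 - 12*z - 6*sqrt(2)*z + 72*sqrt(2)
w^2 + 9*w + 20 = (w + 4)*(w + 5)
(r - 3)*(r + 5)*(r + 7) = r^3 + 9*r^2 - r - 105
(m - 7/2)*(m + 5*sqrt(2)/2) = m^2 - 7*m/2 + 5*sqrt(2)*m/2 - 35*sqrt(2)/4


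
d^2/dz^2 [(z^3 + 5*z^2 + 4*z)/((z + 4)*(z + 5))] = 40/(z^3 + 15*z^2 + 75*z + 125)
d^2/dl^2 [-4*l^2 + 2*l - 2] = -8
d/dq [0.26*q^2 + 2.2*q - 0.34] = 0.52*q + 2.2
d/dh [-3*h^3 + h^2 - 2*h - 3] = -9*h^2 + 2*h - 2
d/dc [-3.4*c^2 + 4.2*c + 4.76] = 4.2 - 6.8*c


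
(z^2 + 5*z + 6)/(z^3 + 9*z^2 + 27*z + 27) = (z + 2)/(z^2 + 6*z + 9)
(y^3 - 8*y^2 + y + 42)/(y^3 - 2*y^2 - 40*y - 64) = (y^2 - 10*y + 21)/(y^2 - 4*y - 32)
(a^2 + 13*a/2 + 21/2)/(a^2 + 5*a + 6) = (a + 7/2)/(a + 2)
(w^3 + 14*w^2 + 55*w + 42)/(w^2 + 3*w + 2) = (w^2 + 13*w + 42)/(w + 2)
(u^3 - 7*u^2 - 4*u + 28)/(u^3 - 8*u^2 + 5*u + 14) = (u + 2)/(u + 1)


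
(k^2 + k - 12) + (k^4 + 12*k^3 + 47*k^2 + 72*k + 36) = k^4 + 12*k^3 + 48*k^2 + 73*k + 24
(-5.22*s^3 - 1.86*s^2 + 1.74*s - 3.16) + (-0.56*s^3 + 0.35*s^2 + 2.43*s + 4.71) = -5.78*s^3 - 1.51*s^2 + 4.17*s + 1.55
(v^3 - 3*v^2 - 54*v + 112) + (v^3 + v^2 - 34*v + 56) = 2*v^3 - 2*v^2 - 88*v + 168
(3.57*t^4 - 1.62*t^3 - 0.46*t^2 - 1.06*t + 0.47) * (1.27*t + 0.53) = 4.5339*t^5 - 0.1653*t^4 - 1.4428*t^3 - 1.59*t^2 + 0.0350999999999999*t + 0.2491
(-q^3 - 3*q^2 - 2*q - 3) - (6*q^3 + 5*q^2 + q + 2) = -7*q^3 - 8*q^2 - 3*q - 5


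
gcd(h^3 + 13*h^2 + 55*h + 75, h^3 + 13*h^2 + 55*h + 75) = h^3 + 13*h^2 + 55*h + 75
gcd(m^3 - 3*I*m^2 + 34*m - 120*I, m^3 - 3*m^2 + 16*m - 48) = m - 4*I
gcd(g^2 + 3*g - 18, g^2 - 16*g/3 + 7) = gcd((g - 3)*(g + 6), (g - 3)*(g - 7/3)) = g - 3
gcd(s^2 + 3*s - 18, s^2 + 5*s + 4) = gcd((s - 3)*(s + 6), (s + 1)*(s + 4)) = 1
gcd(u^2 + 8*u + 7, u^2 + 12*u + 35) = u + 7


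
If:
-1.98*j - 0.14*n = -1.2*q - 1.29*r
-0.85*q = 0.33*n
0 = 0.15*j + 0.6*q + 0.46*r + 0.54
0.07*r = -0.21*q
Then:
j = -0.66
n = -1.46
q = 0.57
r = -1.70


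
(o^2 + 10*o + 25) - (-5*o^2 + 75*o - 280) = 6*o^2 - 65*o + 305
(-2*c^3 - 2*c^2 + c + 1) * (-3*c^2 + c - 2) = 6*c^5 + 4*c^4 - c^3 + 2*c^2 - c - 2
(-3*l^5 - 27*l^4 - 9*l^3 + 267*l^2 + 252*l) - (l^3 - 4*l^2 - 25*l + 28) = -3*l^5 - 27*l^4 - 10*l^3 + 271*l^2 + 277*l - 28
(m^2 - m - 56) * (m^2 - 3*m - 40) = m^4 - 4*m^3 - 93*m^2 + 208*m + 2240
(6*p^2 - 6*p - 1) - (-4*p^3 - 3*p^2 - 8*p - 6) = 4*p^3 + 9*p^2 + 2*p + 5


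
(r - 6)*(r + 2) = r^2 - 4*r - 12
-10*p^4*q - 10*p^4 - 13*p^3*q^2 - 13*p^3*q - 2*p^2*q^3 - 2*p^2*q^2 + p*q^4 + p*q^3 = (-5*p + q)*(p + q)*(2*p + q)*(p*q + p)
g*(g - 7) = g^2 - 7*g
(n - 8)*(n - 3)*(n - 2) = n^3 - 13*n^2 + 46*n - 48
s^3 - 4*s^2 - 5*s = s*(s - 5)*(s + 1)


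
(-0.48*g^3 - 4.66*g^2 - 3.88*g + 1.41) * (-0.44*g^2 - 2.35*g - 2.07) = 0.2112*g^5 + 3.1784*g^4 + 13.6518*g^3 + 18.1438*g^2 + 4.7181*g - 2.9187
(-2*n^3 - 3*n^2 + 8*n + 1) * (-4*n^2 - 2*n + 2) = 8*n^5 + 16*n^4 - 30*n^3 - 26*n^2 + 14*n + 2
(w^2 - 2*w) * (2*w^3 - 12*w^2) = 2*w^5 - 16*w^4 + 24*w^3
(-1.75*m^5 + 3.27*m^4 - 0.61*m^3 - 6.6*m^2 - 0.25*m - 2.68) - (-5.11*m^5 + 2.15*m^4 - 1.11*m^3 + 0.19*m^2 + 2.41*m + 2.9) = 3.36*m^5 + 1.12*m^4 + 0.5*m^3 - 6.79*m^2 - 2.66*m - 5.58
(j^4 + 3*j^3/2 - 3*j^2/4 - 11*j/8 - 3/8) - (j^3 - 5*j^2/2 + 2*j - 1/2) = j^4 + j^3/2 + 7*j^2/4 - 27*j/8 + 1/8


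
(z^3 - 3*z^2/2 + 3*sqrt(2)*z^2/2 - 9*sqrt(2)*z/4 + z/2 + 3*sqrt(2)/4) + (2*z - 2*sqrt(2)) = z^3 - 3*z^2/2 + 3*sqrt(2)*z^2/2 - 9*sqrt(2)*z/4 + 5*z/2 - 5*sqrt(2)/4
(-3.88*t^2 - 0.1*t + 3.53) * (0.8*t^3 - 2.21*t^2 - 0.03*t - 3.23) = -3.104*t^5 + 8.4948*t^4 + 3.1614*t^3 + 4.7341*t^2 + 0.2171*t - 11.4019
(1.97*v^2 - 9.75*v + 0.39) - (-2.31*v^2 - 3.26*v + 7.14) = 4.28*v^2 - 6.49*v - 6.75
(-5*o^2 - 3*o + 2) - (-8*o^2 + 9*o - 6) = 3*o^2 - 12*o + 8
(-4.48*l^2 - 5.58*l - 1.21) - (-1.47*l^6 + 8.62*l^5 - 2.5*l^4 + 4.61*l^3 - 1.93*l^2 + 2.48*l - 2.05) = 1.47*l^6 - 8.62*l^5 + 2.5*l^4 - 4.61*l^3 - 2.55*l^2 - 8.06*l + 0.84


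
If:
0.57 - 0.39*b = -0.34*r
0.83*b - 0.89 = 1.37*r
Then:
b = 1.90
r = 0.50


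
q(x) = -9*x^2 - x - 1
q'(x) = -18*x - 1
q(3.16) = -94.03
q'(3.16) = -57.88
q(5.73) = -302.23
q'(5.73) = -104.14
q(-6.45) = -368.97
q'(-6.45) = 115.10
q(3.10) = -90.59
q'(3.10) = -56.80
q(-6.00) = -319.00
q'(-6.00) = 107.00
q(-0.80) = -5.96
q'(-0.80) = 13.40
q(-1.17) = -12.15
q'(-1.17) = 20.06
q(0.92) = -9.54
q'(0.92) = -17.56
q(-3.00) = -79.00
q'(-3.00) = 53.00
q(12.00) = -1309.00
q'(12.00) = -217.00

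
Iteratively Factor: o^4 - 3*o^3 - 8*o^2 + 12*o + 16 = (o - 4)*(o^3 + o^2 - 4*o - 4) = (o - 4)*(o + 1)*(o^2 - 4) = (o - 4)*(o - 2)*(o + 1)*(o + 2)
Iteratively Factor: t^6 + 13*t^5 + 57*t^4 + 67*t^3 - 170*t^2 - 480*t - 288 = (t - 2)*(t^5 + 15*t^4 + 87*t^3 + 241*t^2 + 312*t + 144) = (t - 2)*(t + 4)*(t^4 + 11*t^3 + 43*t^2 + 69*t + 36) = (t - 2)*(t + 4)^2*(t^3 + 7*t^2 + 15*t + 9) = (t - 2)*(t + 1)*(t + 4)^2*(t^2 + 6*t + 9) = (t - 2)*(t + 1)*(t + 3)*(t + 4)^2*(t + 3)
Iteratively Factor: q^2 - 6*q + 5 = (q - 1)*(q - 5)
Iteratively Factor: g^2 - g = (g - 1)*(g)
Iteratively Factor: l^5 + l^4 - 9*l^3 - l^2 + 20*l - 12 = (l + 2)*(l^4 - l^3 - 7*l^2 + 13*l - 6) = (l + 2)*(l + 3)*(l^3 - 4*l^2 + 5*l - 2) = (l - 2)*(l + 2)*(l + 3)*(l^2 - 2*l + 1) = (l - 2)*(l - 1)*(l + 2)*(l + 3)*(l - 1)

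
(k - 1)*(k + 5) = k^2 + 4*k - 5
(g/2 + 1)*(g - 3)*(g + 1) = g^3/2 - 7*g/2 - 3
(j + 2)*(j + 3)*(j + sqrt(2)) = j^3 + sqrt(2)*j^2 + 5*j^2 + 6*j + 5*sqrt(2)*j + 6*sqrt(2)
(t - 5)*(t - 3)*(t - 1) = t^3 - 9*t^2 + 23*t - 15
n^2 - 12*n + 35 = (n - 7)*(n - 5)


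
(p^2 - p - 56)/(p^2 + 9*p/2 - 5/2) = 2*(p^2 - p - 56)/(2*p^2 + 9*p - 5)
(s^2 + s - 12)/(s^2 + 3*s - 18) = (s + 4)/(s + 6)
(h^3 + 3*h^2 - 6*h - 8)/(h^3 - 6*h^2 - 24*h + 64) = (h + 1)/(h - 8)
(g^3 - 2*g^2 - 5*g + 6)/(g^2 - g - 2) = (-g^3 + 2*g^2 + 5*g - 6)/(-g^2 + g + 2)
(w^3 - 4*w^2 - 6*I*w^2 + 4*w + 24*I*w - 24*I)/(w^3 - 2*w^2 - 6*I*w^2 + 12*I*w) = (w - 2)/w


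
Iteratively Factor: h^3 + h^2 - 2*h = (h - 1)*(h^2 + 2*h) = h*(h - 1)*(h + 2)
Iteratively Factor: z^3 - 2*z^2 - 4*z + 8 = (z + 2)*(z^2 - 4*z + 4) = (z - 2)*(z + 2)*(z - 2)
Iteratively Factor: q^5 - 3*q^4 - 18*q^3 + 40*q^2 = (q - 2)*(q^4 - q^3 - 20*q^2) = q*(q - 2)*(q^3 - q^2 - 20*q) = q^2*(q - 2)*(q^2 - q - 20) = q^2*(q - 2)*(q + 4)*(q - 5)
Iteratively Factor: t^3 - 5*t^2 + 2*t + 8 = (t - 4)*(t^2 - t - 2) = (t - 4)*(t + 1)*(t - 2)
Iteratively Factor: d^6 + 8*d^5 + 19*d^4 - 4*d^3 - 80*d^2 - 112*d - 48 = (d + 2)*(d^5 + 6*d^4 + 7*d^3 - 18*d^2 - 44*d - 24) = (d + 2)^2*(d^4 + 4*d^3 - d^2 - 16*d - 12) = (d + 1)*(d + 2)^2*(d^3 + 3*d^2 - 4*d - 12) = (d + 1)*(d + 2)^2*(d + 3)*(d^2 - 4) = (d - 2)*(d + 1)*(d + 2)^2*(d + 3)*(d + 2)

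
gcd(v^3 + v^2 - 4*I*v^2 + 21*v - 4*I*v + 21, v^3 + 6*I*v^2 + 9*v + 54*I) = v + 3*I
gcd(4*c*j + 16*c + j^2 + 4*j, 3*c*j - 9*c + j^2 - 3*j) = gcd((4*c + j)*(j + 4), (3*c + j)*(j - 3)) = 1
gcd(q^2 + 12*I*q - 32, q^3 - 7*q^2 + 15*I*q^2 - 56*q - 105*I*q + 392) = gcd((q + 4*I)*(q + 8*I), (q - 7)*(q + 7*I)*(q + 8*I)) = q + 8*I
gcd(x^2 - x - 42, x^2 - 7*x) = x - 7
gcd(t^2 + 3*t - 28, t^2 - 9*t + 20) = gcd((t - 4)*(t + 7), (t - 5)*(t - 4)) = t - 4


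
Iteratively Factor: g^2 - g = (g - 1)*(g)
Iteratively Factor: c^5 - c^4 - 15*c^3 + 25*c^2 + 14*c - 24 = (c - 1)*(c^4 - 15*c^2 + 10*c + 24) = (c - 3)*(c - 1)*(c^3 + 3*c^2 - 6*c - 8) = (c - 3)*(c - 1)*(c + 4)*(c^2 - c - 2) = (c - 3)*(c - 1)*(c + 1)*(c + 4)*(c - 2)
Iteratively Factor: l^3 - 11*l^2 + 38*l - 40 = (l - 2)*(l^2 - 9*l + 20) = (l - 5)*(l - 2)*(l - 4)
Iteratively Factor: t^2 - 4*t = (t - 4)*(t)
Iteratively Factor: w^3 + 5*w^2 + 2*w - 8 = (w - 1)*(w^2 + 6*w + 8) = (w - 1)*(w + 4)*(w + 2)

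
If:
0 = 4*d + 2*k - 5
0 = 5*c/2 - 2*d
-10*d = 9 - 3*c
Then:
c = -18/19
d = -45/38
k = 185/38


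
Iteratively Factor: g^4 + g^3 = (g + 1)*(g^3) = g*(g + 1)*(g^2) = g^2*(g + 1)*(g)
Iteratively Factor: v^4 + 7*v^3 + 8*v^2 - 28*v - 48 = (v - 2)*(v^3 + 9*v^2 + 26*v + 24) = (v - 2)*(v + 4)*(v^2 + 5*v + 6) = (v - 2)*(v + 3)*(v + 4)*(v + 2)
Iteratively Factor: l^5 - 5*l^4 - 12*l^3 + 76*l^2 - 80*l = (l + 4)*(l^4 - 9*l^3 + 24*l^2 - 20*l) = (l - 2)*(l + 4)*(l^3 - 7*l^2 + 10*l) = l*(l - 2)*(l + 4)*(l^2 - 7*l + 10) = l*(l - 5)*(l - 2)*(l + 4)*(l - 2)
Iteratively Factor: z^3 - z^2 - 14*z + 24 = (z - 3)*(z^2 + 2*z - 8) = (z - 3)*(z - 2)*(z + 4)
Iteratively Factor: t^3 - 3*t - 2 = (t + 1)*(t^2 - t - 2) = (t + 1)^2*(t - 2)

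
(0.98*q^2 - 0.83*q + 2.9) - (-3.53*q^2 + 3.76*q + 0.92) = 4.51*q^2 - 4.59*q + 1.98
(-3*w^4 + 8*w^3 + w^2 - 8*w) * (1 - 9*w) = 27*w^5 - 75*w^4 - w^3 + 73*w^2 - 8*w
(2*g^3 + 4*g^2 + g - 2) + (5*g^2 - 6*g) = 2*g^3 + 9*g^2 - 5*g - 2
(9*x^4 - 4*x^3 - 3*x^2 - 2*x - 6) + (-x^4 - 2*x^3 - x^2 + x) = 8*x^4 - 6*x^3 - 4*x^2 - x - 6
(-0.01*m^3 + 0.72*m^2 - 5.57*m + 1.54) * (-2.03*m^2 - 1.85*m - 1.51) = 0.0203*m^5 - 1.4431*m^4 + 9.9902*m^3 + 6.0911*m^2 + 5.5617*m - 2.3254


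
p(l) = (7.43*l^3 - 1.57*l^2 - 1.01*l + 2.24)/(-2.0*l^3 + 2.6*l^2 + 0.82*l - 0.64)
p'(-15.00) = 0.01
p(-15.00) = -3.47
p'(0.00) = -2.91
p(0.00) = -3.50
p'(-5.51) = 0.08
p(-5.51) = -3.14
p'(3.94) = 0.69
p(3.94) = -5.40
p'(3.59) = 0.94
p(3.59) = -5.68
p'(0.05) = -4.75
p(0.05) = -3.69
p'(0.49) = -171.55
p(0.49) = 14.87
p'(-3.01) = 0.20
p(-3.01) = -2.82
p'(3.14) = 1.52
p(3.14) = -6.22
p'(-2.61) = 0.25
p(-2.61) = -2.73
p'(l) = (6.0*l^2 - 5.2*l - 0.82)*(7.43*l^3 - 1.57*l^2 - 1.01*l + 2.24)/(-2.0*l^3 + 2.6*l^2 + 0.82*l - 0.64)^2 + (22.29*l^2 - 3.14*l - 1.01)/(-2.0*l^3 + 2.6*l^2 + 0.82*l - 0.64)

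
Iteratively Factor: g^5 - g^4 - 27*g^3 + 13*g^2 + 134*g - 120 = (g - 5)*(g^4 + 4*g^3 - 7*g^2 - 22*g + 24) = (g - 5)*(g + 3)*(g^3 + g^2 - 10*g + 8) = (g - 5)*(g - 1)*(g + 3)*(g^2 + 2*g - 8) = (g - 5)*(g - 1)*(g + 3)*(g + 4)*(g - 2)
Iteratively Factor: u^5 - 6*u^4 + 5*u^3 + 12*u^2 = (u)*(u^4 - 6*u^3 + 5*u^2 + 12*u) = u*(u + 1)*(u^3 - 7*u^2 + 12*u) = u*(u - 4)*(u + 1)*(u^2 - 3*u) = u*(u - 4)*(u - 3)*(u + 1)*(u)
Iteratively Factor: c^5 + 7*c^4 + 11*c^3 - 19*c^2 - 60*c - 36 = (c + 3)*(c^4 + 4*c^3 - c^2 - 16*c - 12) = (c + 3)^2*(c^3 + c^2 - 4*c - 4) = (c + 1)*(c + 3)^2*(c^2 - 4) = (c + 1)*(c + 2)*(c + 3)^2*(c - 2)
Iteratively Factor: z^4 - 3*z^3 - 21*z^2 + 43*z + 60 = (z + 1)*(z^3 - 4*z^2 - 17*z + 60) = (z - 3)*(z + 1)*(z^2 - z - 20) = (z - 3)*(z + 1)*(z + 4)*(z - 5)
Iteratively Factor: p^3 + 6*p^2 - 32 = (p - 2)*(p^2 + 8*p + 16) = (p - 2)*(p + 4)*(p + 4)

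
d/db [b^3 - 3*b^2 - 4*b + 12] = 3*b^2 - 6*b - 4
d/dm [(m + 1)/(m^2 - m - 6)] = (m^2 - m - (m + 1)*(2*m - 1) - 6)/(-m^2 + m + 6)^2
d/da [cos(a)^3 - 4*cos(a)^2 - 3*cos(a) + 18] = 3*sin(a)^3 + 8*sin(a)*cos(a)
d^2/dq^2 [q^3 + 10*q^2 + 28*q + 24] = 6*q + 20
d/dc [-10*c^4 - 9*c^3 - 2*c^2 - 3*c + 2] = -40*c^3 - 27*c^2 - 4*c - 3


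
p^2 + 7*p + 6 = (p + 1)*(p + 6)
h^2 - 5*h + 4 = (h - 4)*(h - 1)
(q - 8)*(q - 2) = q^2 - 10*q + 16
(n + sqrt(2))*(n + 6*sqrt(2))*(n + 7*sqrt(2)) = n^3 + 14*sqrt(2)*n^2 + 110*n + 84*sqrt(2)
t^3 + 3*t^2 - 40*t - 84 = (t - 6)*(t + 2)*(t + 7)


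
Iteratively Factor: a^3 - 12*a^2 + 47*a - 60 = (a - 4)*(a^2 - 8*a + 15) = (a - 4)*(a - 3)*(a - 5)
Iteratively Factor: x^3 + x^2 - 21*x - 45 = (x - 5)*(x^2 + 6*x + 9) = (x - 5)*(x + 3)*(x + 3)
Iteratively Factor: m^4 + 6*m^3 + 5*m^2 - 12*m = (m - 1)*(m^3 + 7*m^2 + 12*m) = (m - 1)*(m + 3)*(m^2 + 4*m) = m*(m - 1)*(m + 3)*(m + 4)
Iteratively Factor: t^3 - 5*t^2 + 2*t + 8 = (t - 2)*(t^2 - 3*t - 4) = (t - 4)*(t - 2)*(t + 1)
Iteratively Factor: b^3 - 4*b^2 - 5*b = (b - 5)*(b^2 + b) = b*(b - 5)*(b + 1)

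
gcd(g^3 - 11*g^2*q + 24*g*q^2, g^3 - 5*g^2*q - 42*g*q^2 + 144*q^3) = g^2 - 11*g*q + 24*q^2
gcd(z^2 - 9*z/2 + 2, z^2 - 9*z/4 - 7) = z - 4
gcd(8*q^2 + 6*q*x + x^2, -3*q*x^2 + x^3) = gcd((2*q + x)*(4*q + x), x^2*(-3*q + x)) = 1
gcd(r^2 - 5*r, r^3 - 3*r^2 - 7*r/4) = r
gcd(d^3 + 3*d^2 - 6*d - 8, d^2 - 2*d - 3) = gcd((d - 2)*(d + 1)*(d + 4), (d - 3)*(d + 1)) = d + 1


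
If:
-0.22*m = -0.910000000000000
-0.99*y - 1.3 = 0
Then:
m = 4.14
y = -1.31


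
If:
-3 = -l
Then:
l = 3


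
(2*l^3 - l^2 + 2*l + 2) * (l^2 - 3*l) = 2*l^5 - 7*l^4 + 5*l^3 - 4*l^2 - 6*l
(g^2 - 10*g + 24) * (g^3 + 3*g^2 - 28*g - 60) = g^5 - 7*g^4 - 34*g^3 + 292*g^2 - 72*g - 1440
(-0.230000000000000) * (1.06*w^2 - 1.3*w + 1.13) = -0.2438*w^2 + 0.299*w - 0.2599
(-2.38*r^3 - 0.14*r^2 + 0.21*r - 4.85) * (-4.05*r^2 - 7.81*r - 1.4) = 9.639*r^5 + 19.1548*r^4 + 3.5749*r^3 + 18.1984*r^2 + 37.5845*r + 6.79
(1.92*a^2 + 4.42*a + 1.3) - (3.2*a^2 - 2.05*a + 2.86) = -1.28*a^2 + 6.47*a - 1.56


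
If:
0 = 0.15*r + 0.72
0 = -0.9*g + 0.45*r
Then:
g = -2.40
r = -4.80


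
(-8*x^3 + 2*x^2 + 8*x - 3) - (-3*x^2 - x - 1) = -8*x^3 + 5*x^2 + 9*x - 2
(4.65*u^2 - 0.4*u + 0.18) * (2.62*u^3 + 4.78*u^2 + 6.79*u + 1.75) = 12.183*u^5 + 21.179*u^4 + 30.1331*u^3 + 6.2819*u^2 + 0.5222*u + 0.315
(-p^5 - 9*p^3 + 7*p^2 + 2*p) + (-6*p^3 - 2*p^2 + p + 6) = -p^5 - 15*p^3 + 5*p^2 + 3*p + 6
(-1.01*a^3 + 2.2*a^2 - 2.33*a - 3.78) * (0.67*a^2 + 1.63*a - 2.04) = -0.6767*a^5 - 0.1723*a^4 + 4.0853*a^3 - 10.8185*a^2 - 1.4082*a + 7.7112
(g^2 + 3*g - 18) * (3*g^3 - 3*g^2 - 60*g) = 3*g^5 + 6*g^4 - 123*g^3 - 126*g^2 + 1080*g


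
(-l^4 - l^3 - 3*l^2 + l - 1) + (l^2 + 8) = -l^4 - l^3 - 2*l^2 + l + 7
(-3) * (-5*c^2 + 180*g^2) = 15*c^2 - 540*g^2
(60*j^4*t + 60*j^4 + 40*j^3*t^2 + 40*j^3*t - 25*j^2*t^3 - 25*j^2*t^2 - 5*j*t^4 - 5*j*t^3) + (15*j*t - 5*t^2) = 60*j^4*t + 60*j^4 + 40*j^3*t^2 + 40*j^3*t - 25*j^2*t^3 - 25*j^2*t^2 - 5*j*t^4 - 5*j*t^3 + 15*j*t - 5*t^2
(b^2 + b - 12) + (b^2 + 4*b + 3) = 2*b^2 + 5*b - 9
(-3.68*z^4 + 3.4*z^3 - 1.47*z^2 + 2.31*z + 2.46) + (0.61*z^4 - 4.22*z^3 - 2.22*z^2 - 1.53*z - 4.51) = -3.07*z^4 - 0.82*z^3 - 3.69*z^2 + 0.78*z - 2.05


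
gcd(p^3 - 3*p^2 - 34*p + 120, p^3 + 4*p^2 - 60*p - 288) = p + 6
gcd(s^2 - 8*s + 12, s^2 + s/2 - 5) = s - 2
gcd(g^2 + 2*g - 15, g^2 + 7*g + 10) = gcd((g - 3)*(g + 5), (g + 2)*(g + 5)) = g + 5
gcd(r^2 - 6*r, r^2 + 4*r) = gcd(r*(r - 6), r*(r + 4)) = r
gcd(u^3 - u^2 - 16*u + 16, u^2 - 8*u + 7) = u - 1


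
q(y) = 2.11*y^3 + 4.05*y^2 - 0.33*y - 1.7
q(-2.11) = -2.79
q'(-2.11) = 10.76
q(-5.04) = -167.29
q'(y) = 6.33*y^2 + 8.1*y - 0.33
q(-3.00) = -21.23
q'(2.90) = 76.40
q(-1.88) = -0.79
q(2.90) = 82.86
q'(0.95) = 13.08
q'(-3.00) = 32.34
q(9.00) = 1861.57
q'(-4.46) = 89.46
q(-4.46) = -106.86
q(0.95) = 3.45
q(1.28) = 8.94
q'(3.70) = 116.30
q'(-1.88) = 6.81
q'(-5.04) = 119.64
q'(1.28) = 20.41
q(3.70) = 159.40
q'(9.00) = 585.30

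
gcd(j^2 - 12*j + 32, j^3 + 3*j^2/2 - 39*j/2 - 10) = j - 4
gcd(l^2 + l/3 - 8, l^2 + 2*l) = 1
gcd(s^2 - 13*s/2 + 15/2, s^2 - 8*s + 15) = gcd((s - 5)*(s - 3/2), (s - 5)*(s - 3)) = s - 5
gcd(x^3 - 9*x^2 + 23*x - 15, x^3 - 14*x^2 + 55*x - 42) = x - 1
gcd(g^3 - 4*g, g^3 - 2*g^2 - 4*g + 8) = g^2 - 4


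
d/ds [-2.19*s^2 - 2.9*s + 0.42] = -4.38*s - 2.9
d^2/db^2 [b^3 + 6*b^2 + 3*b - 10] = 6*b + 12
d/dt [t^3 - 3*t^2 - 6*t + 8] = 3*t^2 - 6*t - 6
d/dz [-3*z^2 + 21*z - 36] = 21 - 6*z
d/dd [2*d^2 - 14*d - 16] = 4*d - 14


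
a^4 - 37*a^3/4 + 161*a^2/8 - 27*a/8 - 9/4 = (a - 6)*(a - 3)*(a - 1/2)*(a + 1/4)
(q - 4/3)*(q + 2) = q^2 + 2*q/3 - 8/3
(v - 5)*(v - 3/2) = v^2 - 13*v/2 + 15/2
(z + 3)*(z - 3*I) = z^2 + 3*z - 3*I*z - 9*I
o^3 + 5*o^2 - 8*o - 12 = (o - 2)*(o + 1)*(o + 6)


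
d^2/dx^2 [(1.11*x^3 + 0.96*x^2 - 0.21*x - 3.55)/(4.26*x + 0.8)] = (40.287672*x^3 + 22.69728*x^2 + 4.2624*x - 126.1878)/(77.308776*x^3 + 43.55424*x^2 + 8.1792*x + 0.512)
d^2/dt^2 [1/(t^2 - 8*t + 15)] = 2*(-t^2 + 8*t + 4*(t - 4)^2 - 15)/(t^2 - 8*t + 15)^3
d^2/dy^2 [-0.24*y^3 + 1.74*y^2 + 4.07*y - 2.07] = 3.48 - 1.44*y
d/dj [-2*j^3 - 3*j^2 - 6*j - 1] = -6*j^2 - 6*j - 6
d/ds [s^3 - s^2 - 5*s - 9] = 3*s^2 - 2*s - 5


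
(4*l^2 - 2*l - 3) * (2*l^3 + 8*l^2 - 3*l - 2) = 8*l^5 + 28*l^4 - 34*l^3 - 26*l^2 + 13*l + 6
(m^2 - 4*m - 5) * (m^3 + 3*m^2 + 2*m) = m^5 - m^4 - 15*m^3 - 23*m^2 - 10*m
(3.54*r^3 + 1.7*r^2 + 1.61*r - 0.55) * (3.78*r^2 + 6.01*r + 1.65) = 13.3812*r^5 + 27.7014*r^4 + 22.1438*r^3 + 10.4021*r^2 - 0.649*r - 0.9075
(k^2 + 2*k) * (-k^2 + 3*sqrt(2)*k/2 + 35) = -k^4 - 2*k^3 + 3*sqrt(2)*k^3/2 + 3*sqrt(2)*k^2 + 35*k^2 + 70*k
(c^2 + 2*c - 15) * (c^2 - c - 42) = c^4 + c^3 - 59*c^2 - 69*c + 630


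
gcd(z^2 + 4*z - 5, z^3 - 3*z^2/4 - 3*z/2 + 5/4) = z - 1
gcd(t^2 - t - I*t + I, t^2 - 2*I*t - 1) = t - I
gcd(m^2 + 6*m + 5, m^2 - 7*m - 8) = m + 1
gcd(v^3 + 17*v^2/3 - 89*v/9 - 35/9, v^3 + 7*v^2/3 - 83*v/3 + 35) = v^2 + 16*v/3 - 35/3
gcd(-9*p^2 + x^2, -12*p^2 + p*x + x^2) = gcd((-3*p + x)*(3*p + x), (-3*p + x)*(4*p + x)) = -3*p + x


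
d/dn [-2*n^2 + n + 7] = 1 - 4*n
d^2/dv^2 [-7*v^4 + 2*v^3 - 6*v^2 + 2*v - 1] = -84*v^2 + 12*v - 12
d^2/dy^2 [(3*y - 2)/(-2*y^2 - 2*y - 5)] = 4*(-2*(2*y + 1)^2*(3*y - 2) + (9*y + 1)*(2*y^2 + 2*y + 5))/(2*y^2 + 2*y + 5)^3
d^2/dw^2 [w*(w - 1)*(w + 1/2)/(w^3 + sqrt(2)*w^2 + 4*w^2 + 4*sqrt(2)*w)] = (-9*w^3 - 2*sqrt(2)*w^3 - 24*sqrt(2)*w^2 - 3*w^2 - 12*w + 9*sqrt(2)*w + 12*sqrt(2) + 54)/(w^6 + 3*sqrt(2)*w^5 + 12*w^5 + 36*sqrt(2)*w^4 + 54*w^4 + 136*w^3 + 146*sqrt(2)*w^3 + 288*w^2 + 216*sqrt(2)*w^2 + 96*sqrt(2)*w + 384*w + 128*sqrt(2))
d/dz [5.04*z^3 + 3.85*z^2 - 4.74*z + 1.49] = 15.12*z^2 + 7.7*z - 4.74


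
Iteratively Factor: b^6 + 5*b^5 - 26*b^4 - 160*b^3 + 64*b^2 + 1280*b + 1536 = (b + 4)*(b^5 + b^4 - 30*b^3 - 40*b^2 + 224*b + 384) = (b - 4)*(b + 4)*(b^4 + 5*b^3 - 10*b^2 - 80*b - 96) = (b - 4)*(b + 3)*(b + 4)*(b^3 + 2*b^2 - 16*b - 32) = (b - 4)^2*(b + 3)*(b + 4)*(b^2 + 6*b + 8) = (b - 4)^2*(b + 2)*(b + 3)*(b + 4)*(b + 4)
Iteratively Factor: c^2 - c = (c - 1)*(c)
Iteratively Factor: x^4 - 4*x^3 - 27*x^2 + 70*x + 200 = (x - 5)*(x^3 + x^2 - 22*x - 40) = (x - 5)^2*(x^2 + 6*x + 8) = (x - 5)^2*(x + 4)*(x + 2)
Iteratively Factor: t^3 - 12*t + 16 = (t - 2)*(t^2 + 2*t - 8) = (t - 2)*(t + 4)*(t - 2)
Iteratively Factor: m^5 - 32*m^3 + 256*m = (m + 4)*(m^4 - 4*m^3 - 16*m^2 + 64*m) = (m - 4)*(m + 4)*(m^3 - 16*m) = m*(m - 4)*(m + 4)*(m^2 - 16) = m*(m - 4)*(m + 4)^2*(m - 4)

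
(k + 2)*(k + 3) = k^2 + 5*k + 6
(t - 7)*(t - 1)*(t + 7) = t^3 - t^2 - 49*t + 49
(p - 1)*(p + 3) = p^2 + 2*p - 3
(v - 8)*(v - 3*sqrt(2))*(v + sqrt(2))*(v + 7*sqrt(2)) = v^4 - 8*v^3 + 5*sqrt(2)*v^3 - 40*sqrt(2)*v^2 - 34*v^2 - 42*sqrt(2)*v + 272*v + 336*sqrt(2)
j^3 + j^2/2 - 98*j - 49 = (j + 1/2)*(j - 7*sqrt(2))*(j + 7*sqrt(2))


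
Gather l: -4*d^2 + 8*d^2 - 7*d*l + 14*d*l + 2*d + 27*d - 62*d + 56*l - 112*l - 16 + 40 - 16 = 4*d^2 - 33*d + l*(7*d - 56) + 8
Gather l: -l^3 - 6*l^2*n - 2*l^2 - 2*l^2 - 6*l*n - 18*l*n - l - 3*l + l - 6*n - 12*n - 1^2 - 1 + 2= -l^3 + l^2*(-6*n - 4) + l*(-24*n - 3) - 18*n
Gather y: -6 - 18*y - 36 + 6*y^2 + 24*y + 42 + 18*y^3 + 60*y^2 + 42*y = 18*y^3 + 66*y^2 + 48*y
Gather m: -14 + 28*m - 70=28*m - 84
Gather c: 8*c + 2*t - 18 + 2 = 8*c + 2*t - 16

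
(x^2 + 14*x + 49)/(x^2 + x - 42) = (x + 7)/(x - 6)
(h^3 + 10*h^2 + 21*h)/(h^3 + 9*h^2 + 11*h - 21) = h/(h - 1)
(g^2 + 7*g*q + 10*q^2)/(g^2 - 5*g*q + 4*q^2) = (g^2 + 7*g*q + 10*q^2)/(g^2 - 5*g*q + 4*q^2)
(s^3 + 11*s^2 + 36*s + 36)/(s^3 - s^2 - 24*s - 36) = (s + 6)/(s - 6)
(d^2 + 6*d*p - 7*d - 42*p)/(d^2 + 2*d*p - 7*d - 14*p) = (d + 6*p)/(d + 2*p)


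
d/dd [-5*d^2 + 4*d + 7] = 4 - 10*d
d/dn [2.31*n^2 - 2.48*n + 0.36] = 4.62*n - 2.48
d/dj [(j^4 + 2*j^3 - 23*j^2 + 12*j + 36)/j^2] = 2*j + 2 - 12/j^2 - 72/j^3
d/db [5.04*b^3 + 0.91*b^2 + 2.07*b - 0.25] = 15.12*b^2 + 1.82*b + 2.07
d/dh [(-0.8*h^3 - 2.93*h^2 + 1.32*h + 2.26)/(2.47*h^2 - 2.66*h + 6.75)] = (-1.976*h^4 + 4.256*h^3 - 11.6666*h^2 - 50.7194*h + 14.9216)/(6.1009*h^4 - 13.1404*h^3 + 40.4206*h^2 - 35.91*h + 45.5625)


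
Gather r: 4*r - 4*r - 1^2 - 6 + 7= 0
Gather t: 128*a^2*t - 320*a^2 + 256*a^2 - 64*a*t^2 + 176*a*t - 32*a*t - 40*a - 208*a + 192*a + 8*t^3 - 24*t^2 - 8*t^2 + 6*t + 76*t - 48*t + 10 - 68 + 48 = -64*a^2 - 56*a + 8*t^3 + t^2*(-64*a - 32) + t*(128*a^2 + 144*a + 34) - 10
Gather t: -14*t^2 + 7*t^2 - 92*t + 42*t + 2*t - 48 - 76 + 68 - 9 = -7*t^2 - 48*t - 65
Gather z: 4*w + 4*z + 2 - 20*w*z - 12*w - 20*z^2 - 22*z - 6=-8*w - 20*z^2 + z*(-20*w - 18) - 4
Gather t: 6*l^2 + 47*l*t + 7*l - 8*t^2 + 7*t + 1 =6*l^2 + 7*l - 8*t^2 + t*(47*l + 7) + 1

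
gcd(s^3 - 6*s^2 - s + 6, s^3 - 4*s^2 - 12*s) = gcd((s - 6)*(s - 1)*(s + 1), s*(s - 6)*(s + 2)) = s - 6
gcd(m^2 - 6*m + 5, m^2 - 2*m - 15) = m - 5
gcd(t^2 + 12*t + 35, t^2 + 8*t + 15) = t + 5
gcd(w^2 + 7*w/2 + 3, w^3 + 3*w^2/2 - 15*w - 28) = w + 2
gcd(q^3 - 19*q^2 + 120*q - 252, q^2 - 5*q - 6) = q - 6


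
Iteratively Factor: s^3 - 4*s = (s + 2)*(s^2 - 2*s) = (s - 2)*(s + 2)*(s)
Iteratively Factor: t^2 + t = (t + 1)*(t)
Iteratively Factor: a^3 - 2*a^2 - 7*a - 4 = (a + 1)*(a^2 - 3*a - 4) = (a - 4)*(a + 1)*(a + 1)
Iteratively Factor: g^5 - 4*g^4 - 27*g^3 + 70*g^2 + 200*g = (g + 2)*(g^4 - 6*g^3 - 15*g^2 + 100*g) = (g - 5)*(g + 2)*(g^3 - g^2 - 20*g) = g*(g - 5)*(g + 2)*(g^2 - g - 20) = g*(g - 5)^2*(g + 2)*(g + 4)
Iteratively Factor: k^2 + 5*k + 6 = (k + 3)*(k + 2)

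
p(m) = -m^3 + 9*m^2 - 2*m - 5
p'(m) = -3*m^2 + 18*m - 2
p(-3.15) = 121.86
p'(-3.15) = -88.47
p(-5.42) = 429.45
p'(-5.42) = -187.69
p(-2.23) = 55.31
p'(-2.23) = -57.06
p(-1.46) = 20.22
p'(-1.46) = -34.67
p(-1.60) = 25.34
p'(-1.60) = -38.48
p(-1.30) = 15.01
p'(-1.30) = -30.47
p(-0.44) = -2.29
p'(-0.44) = -10.50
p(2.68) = 35.03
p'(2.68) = 24.69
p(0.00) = -5.00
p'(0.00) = -2.00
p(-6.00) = 547.00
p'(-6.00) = -218.00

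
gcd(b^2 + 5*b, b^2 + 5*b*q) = b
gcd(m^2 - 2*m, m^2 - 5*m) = m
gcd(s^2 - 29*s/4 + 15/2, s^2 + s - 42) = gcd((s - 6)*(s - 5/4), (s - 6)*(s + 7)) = s - 6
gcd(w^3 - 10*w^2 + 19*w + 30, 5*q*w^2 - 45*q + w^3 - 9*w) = 1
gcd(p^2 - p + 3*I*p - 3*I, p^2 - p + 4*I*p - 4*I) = p - 1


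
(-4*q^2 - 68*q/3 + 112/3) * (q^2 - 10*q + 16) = -4*q^4 + 52*q^3/3 + 200*q^2 - 736*q + 1792/3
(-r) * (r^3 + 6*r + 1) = -r^4 - 6*r^2 - r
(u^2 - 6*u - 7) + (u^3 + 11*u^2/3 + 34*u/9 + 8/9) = u^3 + 14*u^2/3 - 20*u/9 - 55/9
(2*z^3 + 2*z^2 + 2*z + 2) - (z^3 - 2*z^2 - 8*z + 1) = z^3 + 4*z^2 + 10*z + 1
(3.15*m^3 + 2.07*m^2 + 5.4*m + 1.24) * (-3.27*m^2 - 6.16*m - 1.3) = -10.3005*m^5 - 26.1729*m^4 - 34.5042*m^3 - 40.0098*m^2 - 14.6584*m - 1.612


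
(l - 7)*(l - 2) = l^2 - 9*l + 14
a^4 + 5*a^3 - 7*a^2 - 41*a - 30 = (a - 3)*(a + 1)*(a + 2)*(a + 5)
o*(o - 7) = o^2 - 7*o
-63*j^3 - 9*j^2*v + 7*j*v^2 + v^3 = (-3*j + v)*(3*j + v)*(7*j + v)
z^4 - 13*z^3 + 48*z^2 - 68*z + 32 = (z - 8)*(z - 2)^2*(z - 1)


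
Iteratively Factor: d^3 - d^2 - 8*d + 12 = (d - 2)*(d^2 + d - 6) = (d - 2)*(d + 3)*(d - 2)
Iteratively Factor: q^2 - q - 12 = (q + 3)*(q - 4)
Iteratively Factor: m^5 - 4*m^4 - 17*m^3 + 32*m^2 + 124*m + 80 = (m + 2)*(m^4 - 6*m^3 - 5*m^2 + 42*m + 40) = (m - 5)*(m + 2)*(m^3 - m^2 - 10*m - 8) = (m - 5)*(m - 4)*(m + 2)*(m^2 + 3*m + 2) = (m - 5)*(m - 4)*(m + 1)*(m + 2)*(m + 2)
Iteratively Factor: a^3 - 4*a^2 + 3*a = (a - 3)*(a^2 - a) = a*(a - 3)*(a - 1)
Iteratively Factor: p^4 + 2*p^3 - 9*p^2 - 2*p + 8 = (p - 2)*(p^3 + 4*p^2 - p - 4) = (p - 2)*(p + 4)*(p^2 - 1) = (p - 2)*(p + 1)*(p + 4)*(p - 1)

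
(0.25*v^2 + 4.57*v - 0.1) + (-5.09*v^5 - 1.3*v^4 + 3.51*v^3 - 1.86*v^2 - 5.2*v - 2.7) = -5.09*v^5 - 1.3*v^4 + 3.51*v^3 - 1.61*v^2 - 0.63*v - 2.8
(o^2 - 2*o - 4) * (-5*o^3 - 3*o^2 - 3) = -5*o^5 + 7*o^4 + 26*o^3 + 9*o^2 + 6*o + 12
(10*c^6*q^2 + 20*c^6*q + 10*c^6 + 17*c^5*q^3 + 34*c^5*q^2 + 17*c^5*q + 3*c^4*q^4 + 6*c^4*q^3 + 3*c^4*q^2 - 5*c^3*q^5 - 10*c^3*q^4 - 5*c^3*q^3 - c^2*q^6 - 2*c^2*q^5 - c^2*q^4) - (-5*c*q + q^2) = 10*c^6*q^2 + 20*c^6*q + 10*c^6 + 17*c^5*q^3 + 34*c^5*q^2 + 17*c^5*q + 3*c^4*q^4 + 6*c^4*q^3 + 3*c^4*q^2 - 5*c^3*q^5 - 10*c^3*q^4 - 5*c^3*q^3 - c^2*q^6 - 2*c^2*q^5 - c^2*q^4 + 5*c*q - q^2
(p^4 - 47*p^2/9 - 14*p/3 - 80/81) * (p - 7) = p^5 - 7*p^4 - 47*p^3/9 + 287*p^2/9 + 2566*p/81 + 560/81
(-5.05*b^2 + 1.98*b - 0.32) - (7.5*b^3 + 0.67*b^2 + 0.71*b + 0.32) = -7.5*b^3 - 5.72*b^2 + 1.27*b - 0.64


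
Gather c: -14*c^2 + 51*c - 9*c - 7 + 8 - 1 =-14*c^2 + 42*c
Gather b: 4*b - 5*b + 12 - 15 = -b - 3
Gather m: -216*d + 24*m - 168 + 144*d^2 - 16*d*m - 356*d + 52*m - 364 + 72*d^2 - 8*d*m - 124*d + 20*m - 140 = 216*d^2 - 696*d + m*(96 - 24*d) - 672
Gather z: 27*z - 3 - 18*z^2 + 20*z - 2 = -18*z^2 + 47*z - 5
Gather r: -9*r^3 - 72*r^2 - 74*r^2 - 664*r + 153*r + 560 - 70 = -9*r^3 - 146*r^2 - 511*r + 490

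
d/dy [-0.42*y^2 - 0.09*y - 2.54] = -0.84*y - 0.09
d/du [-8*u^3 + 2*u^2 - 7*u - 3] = -24*u^2 + 4*u - 7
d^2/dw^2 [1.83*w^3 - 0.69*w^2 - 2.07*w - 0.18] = 10.98*w - 1.38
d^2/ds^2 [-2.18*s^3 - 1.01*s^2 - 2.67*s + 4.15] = -13.08*s - 2.02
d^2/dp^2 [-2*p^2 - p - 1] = -4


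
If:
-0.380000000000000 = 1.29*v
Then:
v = -0.29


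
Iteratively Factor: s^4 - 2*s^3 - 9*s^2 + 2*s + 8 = (s + 1)*(s^3 - 3*s^2 - 6*s + 8) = (s + 1)*(s + 2)*(s^2 - 5*s + 4) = (s - 4)*(s + 1)*(s + 2)*(s - 1)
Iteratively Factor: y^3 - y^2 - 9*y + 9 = (y - 3)*(y^2 + 2*y - 3) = (y - 3)*(y - 1)*(y + 3)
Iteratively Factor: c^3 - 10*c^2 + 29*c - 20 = (c - 1)*(c^2 - 9*c + 20) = (c - 4)*(c - 1)*(c - 5)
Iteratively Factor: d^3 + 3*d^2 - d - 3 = (d + 3)*(d^2 - 1) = (d - 1)*(d + 3)*(d + 1)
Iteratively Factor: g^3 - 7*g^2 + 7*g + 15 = (g - 3)*(g^2 - 4*g - 5) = (g - 5)*(g - 3)*(g + 1)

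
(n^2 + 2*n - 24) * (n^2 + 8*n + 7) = n^4 + 10*n^3 - n^2 - 178*n - 168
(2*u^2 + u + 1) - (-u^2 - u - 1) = 3*u^2 + 2*u + 2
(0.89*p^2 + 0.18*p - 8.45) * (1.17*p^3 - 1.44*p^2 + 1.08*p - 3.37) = 1.0413*p^5 - 1.071*p^4 - 9.1845*p^3 + 9.3631*p^2 - 9.7326*p + 28.4765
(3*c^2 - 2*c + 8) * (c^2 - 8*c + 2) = 3*c^4 - 26*c^3 + 30*c^2 - 68*c + 16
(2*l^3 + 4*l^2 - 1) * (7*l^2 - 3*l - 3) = 14*l^5 + 22*l^4 - 18*l^3 - 19*l^2 + 3*l + 3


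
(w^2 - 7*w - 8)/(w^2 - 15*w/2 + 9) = 2*(w^2 - 7*w - 8)/(2*w^2 - 15*w + 18)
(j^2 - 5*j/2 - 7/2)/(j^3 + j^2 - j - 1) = (j - 7/2)/(j^2 - 1)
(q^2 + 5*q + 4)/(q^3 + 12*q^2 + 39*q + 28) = 1/(q + 7)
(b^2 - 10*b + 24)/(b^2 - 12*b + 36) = (b - 4)/(b - 6)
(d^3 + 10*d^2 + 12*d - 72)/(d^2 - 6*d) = (d^3 + 10*d^2 + 12*d - 72)/(d*(d - 6))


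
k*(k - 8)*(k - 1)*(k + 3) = k^4 - 6*k^3 - 19*k^2 + 24*k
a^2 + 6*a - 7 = (a - 1)*(a + 7)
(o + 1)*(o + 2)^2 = o^3 + 5*o^2 + 8*o + 4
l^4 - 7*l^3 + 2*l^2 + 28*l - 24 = (l - 6)*(l - 2)*(l - 1)*(l + 2)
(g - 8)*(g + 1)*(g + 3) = g^3 - 4*g^2 - 29*g - 24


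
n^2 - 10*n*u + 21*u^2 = (n - 7*u)*(n - 3*u)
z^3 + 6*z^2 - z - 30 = (z - 2)*(z + 3)*(z + 5)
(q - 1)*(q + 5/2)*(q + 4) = q^3 + 11*q^2/2 + 7*q/2 - 10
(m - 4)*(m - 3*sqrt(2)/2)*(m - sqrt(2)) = m^3 - 4*m^2 - 5*sqrt(2)*m^2/2 + 3*m + 10*sqrt(2)*m - 12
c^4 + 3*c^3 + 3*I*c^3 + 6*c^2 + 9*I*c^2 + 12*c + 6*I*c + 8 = (c + 1)*(c + 2)*(c - I)*(c + 4*I)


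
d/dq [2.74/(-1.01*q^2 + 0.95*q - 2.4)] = (5.5348*q - 2.603)/(1.01*q^2 - 0.95*q + 2.4)^2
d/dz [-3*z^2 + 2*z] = 2 - 6*z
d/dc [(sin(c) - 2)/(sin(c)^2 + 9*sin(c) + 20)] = (4*sin(c) + cos(c)^2 + 37)*cos(c)/(sin(c)^2 + 9*sin(c) + 20)^2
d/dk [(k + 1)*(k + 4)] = 2*k + 5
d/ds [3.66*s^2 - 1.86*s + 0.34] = 7.32*s - 1.86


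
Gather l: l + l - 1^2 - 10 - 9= 2*l - 20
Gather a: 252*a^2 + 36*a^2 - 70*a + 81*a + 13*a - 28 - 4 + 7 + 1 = 288*a^2 + 24*a - 24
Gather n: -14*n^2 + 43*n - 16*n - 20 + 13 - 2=-14*n^2 + 27*n - 9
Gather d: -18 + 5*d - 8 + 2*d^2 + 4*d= 2*d^2 + 9*d - 26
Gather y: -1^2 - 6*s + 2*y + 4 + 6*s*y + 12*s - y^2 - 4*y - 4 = 6*s - y^2 + y*(6*s - 2) - 1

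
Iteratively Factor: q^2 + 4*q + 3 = (q + 3)*(q + 1)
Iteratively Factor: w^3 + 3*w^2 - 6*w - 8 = (w - 2)*(w^2 + 5*w + 4) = (w - 2)*(w + 4)*(w + 1)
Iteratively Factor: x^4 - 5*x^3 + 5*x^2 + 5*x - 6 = (x - 1)*(x^3 - 4*x^2 + x + 6) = (x - 1)*(x + 1)*(x^2 - 5*x + 6) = (x - 2)*(x - 1)*(x + 1)*(x - 3)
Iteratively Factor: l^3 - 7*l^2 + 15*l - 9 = (l - 3)*(l^2 - 4*l + 3) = (l - 3)*(l - 1)*(l - 3)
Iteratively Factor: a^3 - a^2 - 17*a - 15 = (a + 3)*(a^2 - 4*a - 5) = (a - 5)*(a + 3)*(a + 1)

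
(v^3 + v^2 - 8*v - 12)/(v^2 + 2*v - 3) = (v^3 + v^2 - 8*v - 12)/(v^2 + 2*v - 3)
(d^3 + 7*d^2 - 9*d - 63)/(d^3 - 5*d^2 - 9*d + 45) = (d + 7)/(d - 5)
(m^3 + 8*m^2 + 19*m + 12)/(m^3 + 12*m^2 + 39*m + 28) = (m + 3)/(m + 7)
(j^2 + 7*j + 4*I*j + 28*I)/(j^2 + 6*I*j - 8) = (j + 7)/(j + 2*I)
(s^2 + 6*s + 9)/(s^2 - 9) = (s + 3)/(s - 3)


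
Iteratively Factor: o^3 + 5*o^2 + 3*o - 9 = (o - 1)*(o^2 + 6*o + 9) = (o - 1)*(o + 3)*(o + 3)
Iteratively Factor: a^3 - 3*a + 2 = (a + 2)*(a^2 - 2*a + 1) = (a - 1)*(a + 2)*(a - 1)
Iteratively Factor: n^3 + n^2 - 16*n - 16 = (n - 4)*(n^2 + 5*n + 4) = (n - 4)*(n + 1)*(n + 4)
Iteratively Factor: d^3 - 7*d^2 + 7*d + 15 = (d - 5)*(d^2 - 2*d - 3) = (d - 5)*(d - 3)*(d + 1)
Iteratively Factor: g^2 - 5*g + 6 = (g - 3)*(g - 2)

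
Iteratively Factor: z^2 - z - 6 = (z - 3)*(z + 2)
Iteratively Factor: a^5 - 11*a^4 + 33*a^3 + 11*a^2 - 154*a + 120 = (a - 4)*(a^4 - 7*a^3 + 5*a^2 + 31*a - 30) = (a - 5)*(a - 4)*(a^3 - 2*a^2 - 5*a + 6) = (a - 5)*(a - 4)*(a + 2)*(a^2 - 4*a + 3) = (a - 5)*(a - 4)*(a - 1)*(a + 2)*(a - 3)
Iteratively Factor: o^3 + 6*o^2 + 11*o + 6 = (o + 3)*(o^2 + 3*o + 2) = (o + 1)*(o + 3)*(o + 2)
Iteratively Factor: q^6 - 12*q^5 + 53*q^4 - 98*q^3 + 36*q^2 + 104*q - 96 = (q - 2)*(q^5 - 10*q^4 + 33*q^3 - 32*q^2 - 28*q + 48) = (q - 3)*(q - 2)*(q^4 - 7*q^3 + 12*q^2 + 4*q - 16) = (q - 3)*(q - 2)^2*(q^3 - 5*q^2 + 2*q + 8) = (q - 3)*(q - 2)^2*(q + 1)*(q^2 - 6*q + 8) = (q - 3)*(q - 2)^3*(q + 1)*(q - 4)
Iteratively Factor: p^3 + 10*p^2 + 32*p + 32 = (p + 4)*(p^2 + 6*p + 8) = (p + 2)*(p + 4)*(p + 4)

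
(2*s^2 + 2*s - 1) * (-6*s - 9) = -12*s^3 - 30*s^2 - 12*s + 9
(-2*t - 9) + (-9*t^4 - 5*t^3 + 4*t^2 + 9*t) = -9*t^4 - 5*t^3 + 4*t^2 + 7*t - 9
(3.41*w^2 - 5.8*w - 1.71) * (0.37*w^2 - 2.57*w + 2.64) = 1.2617*w^4 - 10.9097*w^3 + 23.2757*w^2 - 10.9173*w - 4.5144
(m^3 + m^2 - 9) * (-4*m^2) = -4*m^5 - 4*m^4 + 36*m^2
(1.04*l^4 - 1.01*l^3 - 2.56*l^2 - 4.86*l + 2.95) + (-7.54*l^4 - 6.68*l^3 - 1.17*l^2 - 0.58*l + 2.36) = -6.5*l^4 - 7.69*l^3 - 3.73*l^2 - 5.44*l + 5.31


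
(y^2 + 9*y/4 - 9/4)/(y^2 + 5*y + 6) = (y - 3/4)/(y + 2)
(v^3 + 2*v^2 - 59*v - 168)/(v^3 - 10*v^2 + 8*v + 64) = (v^2 + 10*v + 21)/(v^2 - 2*v - 8)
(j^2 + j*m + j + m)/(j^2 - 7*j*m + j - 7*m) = (j + m)/(j - 7*m)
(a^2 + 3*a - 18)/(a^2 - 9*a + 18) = (a + 6)/(a - 6)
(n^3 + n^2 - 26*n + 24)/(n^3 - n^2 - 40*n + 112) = (n^2 + 5*n - 6)/(n^2 + 3*n - 28)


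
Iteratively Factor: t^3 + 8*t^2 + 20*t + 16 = (t + 4)*(t^2 + 4*t + 4) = (t + 2)*(t + 4)*(t + 2)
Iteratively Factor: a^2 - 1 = (a - 1)*(a + 1)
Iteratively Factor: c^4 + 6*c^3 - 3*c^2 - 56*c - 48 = (c + 4)*(c^3 + 2*c^2 - 11*c - 12) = (c + 1)*(c + 4)*(c^2 + c - 12) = (c - 3)*(c + 1)*(c + 4)*(c + 4)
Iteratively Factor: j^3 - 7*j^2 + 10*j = (j)*(j^2 - 7*j + 10) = j*(j - 2)*(j - 5)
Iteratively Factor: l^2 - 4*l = (l - 4)*(l)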